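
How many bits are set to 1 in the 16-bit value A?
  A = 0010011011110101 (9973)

0010011011110101
1-bits at positions (from bit 0 = LSB): 0, 2, 4, 5, 6, 7, 9, 10, 13
Count = 9

Answer: 9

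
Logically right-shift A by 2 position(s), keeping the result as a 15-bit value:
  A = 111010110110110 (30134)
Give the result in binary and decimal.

Logical shift right by 2: drop the bottom 2 bit(s), prepend 2 zero(s) on the left.
  111010110110110  ->  keep [1110101101101], discard [10], prepend 00
= 001110101101101

Answer: 001110101101101 (7533)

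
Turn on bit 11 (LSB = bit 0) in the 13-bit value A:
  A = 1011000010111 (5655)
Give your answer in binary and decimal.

Mask = 1 << 11 = 0100000000000
Bit 11 of A is 0, so OR-ing with the mask flips it to 1.
  1011000010111
| 0100000000000
---------------
  1111000010111

Answer: 1111000010111 (7703)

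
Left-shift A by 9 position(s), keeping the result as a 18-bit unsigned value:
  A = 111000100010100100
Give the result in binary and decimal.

Shift left by 9: drop the top 9 bit(s), append 9 zero(s) on the right.
  111000100010100100  ->  discard [111000100], keep [010100100], append 000000000
= 010100100000000000

Answer: 010100100000000000 (83968)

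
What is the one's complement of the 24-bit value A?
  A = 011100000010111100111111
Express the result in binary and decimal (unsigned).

Flip each bit (0->1, 1->0):
  011100000010111100111111
  100011111101000011000000

Answer: 100011111101000011000000 (9425088)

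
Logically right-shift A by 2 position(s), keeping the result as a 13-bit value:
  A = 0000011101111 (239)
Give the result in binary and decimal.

Logical shift right by 2: drop the bottom 2 bit(s), prepend 2 zero(s) on the left.
  0000011101111  ->  keep [00000111011], discard [11], prepend 00
= 0000000111011

Answer: 0000000111011 (59)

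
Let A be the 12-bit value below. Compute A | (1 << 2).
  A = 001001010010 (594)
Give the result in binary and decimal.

Mask = 1 << 2 = 000000000100
Bit 2 of A is 0, so OR-ing with the mask flips it to 1.
  001001010010
| 000000000100
--------------
  001001010110

Answer: 001001010110 (598)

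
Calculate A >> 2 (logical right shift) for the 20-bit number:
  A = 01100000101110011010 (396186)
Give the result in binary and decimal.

Logical shift right by 2: drop the bottom 2 bit(s), prepend 2 zero(s) on the left.
  01100000101110011010  ->  keep [011000001011100110], discard [10], prepend 00
= 00011000001011100110

Answer: 00011000001011100110 (99046)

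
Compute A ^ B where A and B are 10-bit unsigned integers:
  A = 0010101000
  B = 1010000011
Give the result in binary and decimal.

Apply ^ to each column (1 where bits differ):
  0010101000
^ 1010000011
------------
  1000101011

Answer: 1000101011 (555)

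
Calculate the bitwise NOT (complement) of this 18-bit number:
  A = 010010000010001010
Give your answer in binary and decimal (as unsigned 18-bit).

Flip each bit (0->1, 1->0):
  010010000010001010
  101101111101110101

Answer: 101101111101110101 (188277)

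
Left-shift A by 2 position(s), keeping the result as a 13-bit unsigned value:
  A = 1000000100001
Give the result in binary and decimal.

Shift left by 2: drop the top 2 bit(s), append 2 zero(s) on the right.
  1000000100001  ->  discard [10], keep [00000100001], append 00
= 0000010000100

Answer: 0000010000100 (132)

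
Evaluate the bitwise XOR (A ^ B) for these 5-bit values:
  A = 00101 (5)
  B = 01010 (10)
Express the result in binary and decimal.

Apply ^ to each column (1 where bits differ):
  00101
^ 01010
-------
  01111

Answer: 01111 (15)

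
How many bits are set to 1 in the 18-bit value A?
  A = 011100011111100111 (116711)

011100011111100111
1-bits at positions (from bit 0 = LSB): 0, 1, 2, 5, 6, 7, 8, 9, 10, 14, 15, 16
Count = 12

Answer: 12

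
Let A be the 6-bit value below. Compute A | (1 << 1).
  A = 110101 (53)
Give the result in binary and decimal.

Mask = 1 << 1 = 000010
Bit 1 of A is 0, so OR-ing with the mask flips it to 1.
  110101
| 000010
--------
  110111

Answer: 110111 (55)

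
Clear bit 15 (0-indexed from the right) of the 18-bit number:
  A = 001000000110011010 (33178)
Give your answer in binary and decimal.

Mask = ~(1 << 15) = 110111111111111111
Bit 15 of A is 1, so AND-ing with the mask clears it to 0.
  001000000110011010
& 110111111111111111
--------------------
  000000000110011010

Answer: 000000000110011010 (410)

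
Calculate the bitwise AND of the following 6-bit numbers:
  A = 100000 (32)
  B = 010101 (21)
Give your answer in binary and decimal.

Apply & to each column (1 only where both bits are 1):
  100000
& 010101
--------
  000000

Answer: 000000 (0)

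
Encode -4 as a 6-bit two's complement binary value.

1. Binary of +4:  000100
2. Invert bits:     111011
3. Add 1:           111100

Answer: 111100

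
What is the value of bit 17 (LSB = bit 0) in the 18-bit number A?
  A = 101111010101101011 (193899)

Bit 17 is the 18th from the right.
  101111010101101011
  ^
That bit is 1.

Answer: 1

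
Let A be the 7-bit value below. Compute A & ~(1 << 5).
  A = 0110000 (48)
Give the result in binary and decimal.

Mask = ~(1 << 5) = 1011111
Bit 5 of A is 1, so AND-ing with the mask clears it to 0.
  0110000
& 1011111
---------
  0010000

Answer: 0010000 (16)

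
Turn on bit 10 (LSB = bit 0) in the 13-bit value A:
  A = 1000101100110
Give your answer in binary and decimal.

Mask = 1 << 10 = 0010000000000
Bit 10 of A is 0, so OR-ing with the mask flips it to 1.
  1000101100110
| 0010000000000
---------------
  1010101100110

Answer: 1010101100110 (5478)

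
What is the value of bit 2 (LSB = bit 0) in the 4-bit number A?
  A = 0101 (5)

Bit 2 is the 3rd from the right.
  0101
   ^
That bit is 1.

Answer: 1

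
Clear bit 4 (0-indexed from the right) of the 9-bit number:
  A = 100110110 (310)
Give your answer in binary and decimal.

Mask = ~(1 << 4) = 111101111
Bit 4 of A is 1, so AND-ing with the mask clears it to 0.
  100110110
& 111101111
-----------
  100100110

Answer: 100100110 (294)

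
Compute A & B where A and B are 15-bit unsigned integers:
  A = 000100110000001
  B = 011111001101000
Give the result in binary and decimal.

Apply & to each column (1 only where both bits are 1):
  000100110000001
& 011111001101000
-----------------
  000100000000000

Answer: 000100000000000 (2048)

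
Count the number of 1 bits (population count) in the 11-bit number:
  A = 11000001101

11000001101
1-bits at positions (from bit 0 = LSB): 0, 2, 3, 9, 10
Count = 5

Answer: 5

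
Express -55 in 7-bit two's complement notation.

1. Binary of +55:  0110111
2. Invert bits:     1001000
3. Add 1:           1001001

Answer: 1001001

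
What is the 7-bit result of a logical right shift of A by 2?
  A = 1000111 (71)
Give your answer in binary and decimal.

Logical shift right by 2: drop the bottom 2 bit(s), prepend 2 zero(s) on the left.
  1000111  ->  keep [10001], discard [11], prepend 00
= 0010001

Answer: 0010001 (17)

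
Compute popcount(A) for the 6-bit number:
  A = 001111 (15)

001111
1-bits at positions (from bit 0 = LSB): 0, 1, 2, 3
Count = 4

Answer: 4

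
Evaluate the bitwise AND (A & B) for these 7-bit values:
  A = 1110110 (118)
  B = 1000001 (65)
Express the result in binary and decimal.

Apply & to each column (1 only where both bits are 1):
  1110110
& 1000001
---------
  1000000

Answer: 1000000 (64)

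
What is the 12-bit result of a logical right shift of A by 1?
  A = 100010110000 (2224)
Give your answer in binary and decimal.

Logical shift right by 1: drop the bottom 1 bit(s), prepend 1 zero(s) on the left.
  100010110000  ->  keep [10001011000], discard [0], prepend 0
= 010001011000

Answer: 010001011000 (1112)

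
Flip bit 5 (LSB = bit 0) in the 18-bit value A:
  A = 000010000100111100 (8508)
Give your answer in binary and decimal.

Mask = 1 << 5 = 000000000000100000
Bit 5 of A is 1; XOR with the mask flips it to 0.
  000010000100111100
^ 000000000000100000
--------------------
  000010000100011100

Answer: 000010000100011100 (8476)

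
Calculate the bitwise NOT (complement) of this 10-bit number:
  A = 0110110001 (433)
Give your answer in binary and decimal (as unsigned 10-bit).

Flip each bit (0->1, 1->0):
  0110110001
  1001001110

Answer: 1001001110 (590)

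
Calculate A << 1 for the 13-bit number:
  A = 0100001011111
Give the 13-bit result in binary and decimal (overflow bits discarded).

Shift left by 1: drop the top 1 bit(s), append 1 zero(s) on the right.
  0100001011111  ->  discard [0], keep [100001011111], append 0
= 1000010111110

Answer: 1000010111110 (4286)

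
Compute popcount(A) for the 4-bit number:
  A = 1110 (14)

1110
1-bits at positions (from bit 0 = LSB): 1, 2, 3
Count = 3

Answer: 3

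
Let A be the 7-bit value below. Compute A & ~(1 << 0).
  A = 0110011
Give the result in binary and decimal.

Mask = ~(1 << 0) = 1111110
Bit 0 of A is 1, so AND-ing with the mask clears it to 0.
  0110011
& 1111110
---------
  0110010

Answer: 0110010 (50)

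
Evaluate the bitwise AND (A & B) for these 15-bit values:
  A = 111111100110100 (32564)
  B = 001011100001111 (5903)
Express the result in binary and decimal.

Apply & to each column (1 only where both bits are 1):
  111111100110100
& 001011100001111
-----------------
  001011100000100

Answer: 001011100000100 (5892)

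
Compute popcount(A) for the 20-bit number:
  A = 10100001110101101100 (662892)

10100001110101101100
1-bits at positions (from bit 0 = LSB): 2, 3, 5, 6, 8, 10, 11, 12, 17, 19
Count = 10

Answer: 10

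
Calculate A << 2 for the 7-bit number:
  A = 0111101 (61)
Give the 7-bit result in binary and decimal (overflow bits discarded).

Shift left by 2: drop the top 2 bit(s), append 2 zero(s) on the right.
  0111101  ->  discard [01], keep [11101], append 00
= 1110100

Answer: 1110100 (116)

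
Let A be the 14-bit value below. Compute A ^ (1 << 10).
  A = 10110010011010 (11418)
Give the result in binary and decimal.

Mask = 1 << 10 = 00010000000000
Bit 10 of A is 1; XOR with the mask flips it to 0.
  10110010011010
^ 00010000000000
----------------
  10100010011010

Answer: 10100010011010 (10394)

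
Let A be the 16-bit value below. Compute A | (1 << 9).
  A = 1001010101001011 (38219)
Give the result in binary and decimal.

Mask = 1 << 9 = 0000001000000000
Bit 9 of A is 0, so OR-ing with the mask flips it to 1.
  1001010101001011
| 0000001000000000
------------------
  1001011101001011

Answer: 1001011101001011 (38731)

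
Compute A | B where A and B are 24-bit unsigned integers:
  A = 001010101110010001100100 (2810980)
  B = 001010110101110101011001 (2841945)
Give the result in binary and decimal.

Apply | to each column (1 where either bit is 1):
  001010101110010001100100
| 001010110101110101011001
--------------------------
  001010111111110101111101

Answer: 001010111111110101111101 (2882941)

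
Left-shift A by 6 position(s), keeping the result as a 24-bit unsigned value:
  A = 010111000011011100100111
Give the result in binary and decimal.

Shift left by 6: drop the top 6 bit(s), append 6 zero(s) on the right.
  010111000011011100100111  ->  discard [010111], keep [000011011100100111], append 000000
= 000011011100100111000000

Answer: 000011011100100111000000 (903616)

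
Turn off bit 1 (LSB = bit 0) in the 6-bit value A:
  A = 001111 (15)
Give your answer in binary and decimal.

Mask = ~(1 << 1) = 111101
Bit 1 of A is 1, so AND-ing with the mask clears it to 0.
  001111
& 111101
--------
  001101

Answer: 001101 (13)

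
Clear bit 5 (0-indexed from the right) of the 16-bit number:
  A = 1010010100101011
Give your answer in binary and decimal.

Mask = ~(1 << 5) = 1111111111011111
Bit 5 of A is 1, so AND-ing with the mask clears it to 0.
  1010010100101011
& 1111111111011111
------------------
  1010010100001011

Answer: 1010010100001011 (42251)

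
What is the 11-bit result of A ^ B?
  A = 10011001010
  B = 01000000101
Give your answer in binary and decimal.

Apply ^ to each column (1 where bits differ):
  10011001010
^ 01000000101
-------------
  11011001111

Answer: 11011001111 (1743)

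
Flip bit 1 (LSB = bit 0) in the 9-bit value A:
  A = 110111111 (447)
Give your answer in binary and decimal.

Mask = 1 << 1 = 000000010
Bit 1 of A is 1; XOR with the mask flips it to 0.
  110111111
^ 000000010
-----------
  110111101

Answer: 110111101 (445)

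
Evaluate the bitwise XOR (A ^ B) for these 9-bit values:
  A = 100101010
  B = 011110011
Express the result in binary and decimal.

Apply ^ to each column (1 where bits differ):
  100101010
^ 011110011
-----------
  111011001

Answer: 111011001 (473)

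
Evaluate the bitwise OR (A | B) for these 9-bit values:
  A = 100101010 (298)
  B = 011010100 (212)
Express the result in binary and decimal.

Apply | to each column (1 where either bit is 1):
  100101010
| 011010100
-----------
  111111110

Answer: 111111110 (510)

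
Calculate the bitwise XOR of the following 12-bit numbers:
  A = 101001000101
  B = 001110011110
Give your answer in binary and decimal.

Apply ^ to each column (1 where bits differ):
  101001000101
^ 001110011110
--------------
  100111011011

Answer: 100111011011 (2523)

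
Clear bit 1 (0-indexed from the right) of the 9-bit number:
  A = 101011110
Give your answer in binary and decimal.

Mask = ~(1 << 1) = 111111101
Bit 1 of A is 1, so AND-ing with the mask clears it to 0.
  101011110
& 111111101
-----------
  101011100

Answer: 101011100 (348)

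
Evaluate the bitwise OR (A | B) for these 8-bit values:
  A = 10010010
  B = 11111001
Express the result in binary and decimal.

Apply | to each column (1 where either bit is 1):
  10010010
| 11111001
----------
  11111011

Answer: 11111011 (251)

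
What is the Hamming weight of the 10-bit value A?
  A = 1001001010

1001001010
1-bits at positions (from bit 0 = LSB): 1, 3, 6, 9
Count = 4

Answer: 4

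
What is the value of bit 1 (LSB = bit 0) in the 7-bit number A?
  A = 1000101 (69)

Bit 1 is the 2nd from the right.
  1000101
       ^
That bit is 0.

Answer: 0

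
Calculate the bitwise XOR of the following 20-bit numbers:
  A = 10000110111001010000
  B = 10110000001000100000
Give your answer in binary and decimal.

Apply ^ to each column (1 where bits differ):
  10000110111001010000
^ 10110000001000100000
----------------------
  00110110110001110000

Answer: 00110110110001110000 (224368)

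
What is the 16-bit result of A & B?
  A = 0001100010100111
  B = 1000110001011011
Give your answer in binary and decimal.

Apply & to each column (1 only where both bits are 1):
  0001100010100111
& 1000110001011011
------------------
  0000100000000011

Answer: 0000100000000011 (2051)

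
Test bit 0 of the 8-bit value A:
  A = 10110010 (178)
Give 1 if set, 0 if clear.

Bit 0 is the 1st from the right.
  10110010
         ^
That bit is 0.

Answer: 0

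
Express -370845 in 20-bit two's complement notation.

1. Binary of +370845:  01011010100010011101
2. Invert bits:     10100101011101100010
3. Add 1:           10100101011101100011

Answer: 10100101011101100011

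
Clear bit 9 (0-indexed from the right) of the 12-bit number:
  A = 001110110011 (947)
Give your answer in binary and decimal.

Mask = ~(1 << 9) = 110111111111
Bit 9 of A is 1, so AND-ing with the mask clears it to 0.
  001110110011
& 110111111111
--------------
  000110110011

Answer: 000110110011 (435)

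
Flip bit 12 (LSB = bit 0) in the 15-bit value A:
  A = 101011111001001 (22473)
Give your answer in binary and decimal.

Mask = 1 << 12 = 001000000000000
Bit 12 of A is 1; XOR with the mask flips it to 0.
  101011111001001
^ 001000000000000
-----------------
  100011111001001

Answer: 100011111001001 (18377)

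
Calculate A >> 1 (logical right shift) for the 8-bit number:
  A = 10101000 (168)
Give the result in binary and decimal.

Logical shift right by 1: drop the bottom 1 bit(s), prepend 1 zero(s) on the left.
  10101000  ->  keep [1010100], discard [0], prepend 0
= 01010100

Answer: 01010100 (84)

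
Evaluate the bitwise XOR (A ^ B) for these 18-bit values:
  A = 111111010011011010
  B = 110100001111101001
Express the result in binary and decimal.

Apply ^ to each column (1 where bits differ):
  111111010011011010
^ 110100001111101001
--------------------
  001011011100110011

Answer: 001011011100110011 (46899)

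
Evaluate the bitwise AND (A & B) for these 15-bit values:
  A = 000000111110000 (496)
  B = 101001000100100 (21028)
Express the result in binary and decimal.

Apply & to each column (1 only where both bits are 1):
  000000111110000
& 101001000100100
-----------------
  000000000100000

Answer: 000000000100000 (32)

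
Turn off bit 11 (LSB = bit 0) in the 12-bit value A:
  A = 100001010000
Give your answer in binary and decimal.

Mask = ~(1 << 11) = 011111111111
Bit 11 of A is 1, so AND-ing with the mask clears it to 0.
  100001010000
& 011111111111
--------------
  000001010000

Answer: 000001010000 (80)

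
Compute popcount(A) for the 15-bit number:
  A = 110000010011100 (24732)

110000010011100
1-bits at positions (from bit 0 = LSB): 2, 3, 4, 7, 13, 14
Count = 6

Answer: 6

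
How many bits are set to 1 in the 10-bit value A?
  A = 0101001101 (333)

0101001101
1-bits at positions (from bit 0 = LSB): 0, 2, 3, 6, 8
Count = 5

Answer: 5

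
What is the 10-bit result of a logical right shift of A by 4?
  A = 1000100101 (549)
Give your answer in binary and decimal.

Logical shift right by 4: drop the bottom 4 bit(s), prepend 4 zero(s) on the left.
  1000100101  ->  keep [100010], discard [0101], prepend 0000
= 0000100010

Answer: 0000100010 (34)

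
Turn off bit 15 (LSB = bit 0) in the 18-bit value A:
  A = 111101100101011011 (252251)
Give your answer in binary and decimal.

Mask = ~(1 << 15) = 110111111111111111
Bit 15 of A is 1, so AND-ing with the mask clears it to 0.
  111101100101011011
& 110111111111111111
--------------------
  110101100101011011

Answer: 110101100101011011 (219483)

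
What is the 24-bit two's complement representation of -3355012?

1. Binary of +3355012:  001100110011000110000100
2. Invert bits:     110011001100111001111011
3. Add 1:           110011001100111001111100

Answer: 110011001100111001111100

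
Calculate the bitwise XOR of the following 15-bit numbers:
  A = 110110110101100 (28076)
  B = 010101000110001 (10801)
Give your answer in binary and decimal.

Apply ^ to each column (1 where bits differ):
  110110110101100
^ 010101000110001
-----------------
  100011110011101

Answer: 100011110011101 (18333)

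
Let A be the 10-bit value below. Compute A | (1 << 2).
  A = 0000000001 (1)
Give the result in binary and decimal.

Mask = 1 << 2 = 0000000100
Bit 2 of A is 0, so OR-ing with the mask flips it to 1.
  0000000001
| 0000000100
------------
  0000000101

Answer: 0000000101 (5)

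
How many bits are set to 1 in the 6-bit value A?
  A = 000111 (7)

000111
1-bits at positions (from bit 0 = LSB): 0, 1, 2
Count = 3

Answer: 3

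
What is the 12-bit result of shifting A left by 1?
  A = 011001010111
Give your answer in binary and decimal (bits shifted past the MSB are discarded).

Shift left by 1: drop the top 1 bit(s), append 1 zero(s) on the right.
  011001010111  ->  discard [0], keep [11001010111], append 0
= 110010101110

Answer: 110010101110 (3246)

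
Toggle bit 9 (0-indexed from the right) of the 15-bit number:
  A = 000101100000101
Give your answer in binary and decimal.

Mask = 1 << 9 = 000001000000000
Bit 9 of A is 1; XOR with the mask flips it to 0.
  000101100000101
^ 000001000000000
-----------------
  000100100000101

Answer: 000100100000101 (2309)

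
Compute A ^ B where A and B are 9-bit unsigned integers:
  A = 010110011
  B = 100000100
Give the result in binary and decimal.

Apply ^ to each column (1 where bits differ):
  010110011
^ 100000100
-----------
  110110111

Answer: 110110111 (439)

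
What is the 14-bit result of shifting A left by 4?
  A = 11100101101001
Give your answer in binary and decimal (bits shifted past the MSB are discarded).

Shift left by 4: drop the top 4 bit(s), append 4 zero(s) on the right.
  11100101101001  ->  discard [1110], keep [0101101001], append 0000
= 01011010010000

Answer: 01011010010000 (5776)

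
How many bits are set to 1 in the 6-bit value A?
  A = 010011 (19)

010011
1-bits at positions (from bit 0 = LSB): 0, 1, 4
Count = 3

Answer: 3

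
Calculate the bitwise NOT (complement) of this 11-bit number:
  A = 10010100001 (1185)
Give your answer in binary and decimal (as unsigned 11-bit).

Flip each bit (0->1, 1->0):
  10010100001
  01101011110

Answer: 01101011110 (862)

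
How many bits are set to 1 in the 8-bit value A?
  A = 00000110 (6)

00000110
1-bits at positions (from bit 0 = LSB): 1, 2
Count = 2

Answer: 2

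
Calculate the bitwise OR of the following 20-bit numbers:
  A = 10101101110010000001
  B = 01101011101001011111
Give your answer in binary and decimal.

Apply | to each column (1 where either bit is 1):
  10101101110010000001
| 01101011101001011111
----------------------
  11101111111011011111

Answer: 11101111111011011111 (982751)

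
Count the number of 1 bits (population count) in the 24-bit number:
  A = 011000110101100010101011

011000110101100010101011
1-bits at positions (from bit 0 = LSB): 0, 1, 3, 5, 7, 11, 12, 14, 16, 17, 21, 22
Count = 12

Answer: 12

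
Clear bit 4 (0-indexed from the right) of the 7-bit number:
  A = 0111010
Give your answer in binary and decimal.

Mask = ~(1 << 4) = 1101111
Bit 4 of A is 1, so AND-ing with the mask clears it to 0.
  0111010
& 1101111
---------
  0101010

Answer: 0101010 (42)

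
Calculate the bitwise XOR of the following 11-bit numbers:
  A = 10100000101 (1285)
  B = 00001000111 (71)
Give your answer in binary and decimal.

Apply ^ to each column (1 where bits differ):
  10100000101
^ 00001000111
-------------
  10101000010

Answer: 10101000010 (1346)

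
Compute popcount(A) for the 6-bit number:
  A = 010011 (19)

010011
1-bits at positions (from bit 0 = LSB): 0, 1, 4
Count = 3

Answer: 3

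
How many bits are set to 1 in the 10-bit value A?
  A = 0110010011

0110010011
1-bits at positions (from bit 0 = LSB): 0, 1, 4, 7, 8
Count = 5

Answer: 5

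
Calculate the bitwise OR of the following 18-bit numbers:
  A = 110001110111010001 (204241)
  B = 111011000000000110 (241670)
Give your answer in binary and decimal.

Apply | to each column (1 where either bit is 1):
  110001110111010001
| 111011000000000110
--------------------
  111011110111010111

Answer: 111011110111010111 (245207)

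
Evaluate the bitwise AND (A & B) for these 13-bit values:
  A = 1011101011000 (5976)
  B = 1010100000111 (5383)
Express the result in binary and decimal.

Apply & to each column (1 only where both bits are 1):
  1011101011000
& 1010100000111
---------------
  1010100000000

Answer: 1010100000000 (5376)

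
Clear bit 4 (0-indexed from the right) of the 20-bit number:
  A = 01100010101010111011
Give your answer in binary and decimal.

Mask = ~(1 << 4) = 11111111111111101111
Bit 4 of A is 1, so AND-ing with the mask clears it to 0.
  01100010101010111011
& 11111111111111101111
----------------------
  01100010101010101011

Answer: 01100010101010101011 (404139)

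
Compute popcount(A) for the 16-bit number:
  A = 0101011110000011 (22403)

0101011110000011
1-bits at positions (from bit 0 = LSB): 0, 1, 7, 8, 9, 10, 12, 14
Count = 8

Answer: 8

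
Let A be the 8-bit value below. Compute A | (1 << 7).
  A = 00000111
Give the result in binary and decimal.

Mask = 1 << 7 = 10000000
Bit 7 of A is 0, so OR-ing with the mask flips it to 1.
  00000111
| 10000000
----------
  10000111

Answer: 10000111 (135)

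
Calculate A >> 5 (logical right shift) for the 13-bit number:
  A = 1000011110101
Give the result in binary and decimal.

Logical shift right by 5: drop the bottom 5 bit(s), prepend 5 zero(s) on the left.
  1000011110101  ->  keep [10000111], discard [10101], prepend 00000
= 0000010000111

Answer: 0000010000111 (135)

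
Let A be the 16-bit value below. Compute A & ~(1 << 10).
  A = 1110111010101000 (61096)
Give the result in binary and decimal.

Mask = ~(1 << 10) = 1111101111111111
Bit 10 of A is 1, so AND-ing with the mask clears it to 0.
  1110111010101000
& 1111101111111111
------------------
  1110101010101000

Answer: 1110101010101000 (60072)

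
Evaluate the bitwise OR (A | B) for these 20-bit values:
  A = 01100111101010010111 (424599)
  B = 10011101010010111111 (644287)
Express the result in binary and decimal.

Apply | to each column (1 where either bit is 1):
  01100111101010010111
| 10011101010010111111
----------------------
  11111111111010111111

Answer: 11111111111010111111 (1048255)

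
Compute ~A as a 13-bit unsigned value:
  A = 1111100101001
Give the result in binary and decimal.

Flip each bit (0->1, 1->0):
  1111100101001
  0000011010110

Answer: 0000011010110 (214)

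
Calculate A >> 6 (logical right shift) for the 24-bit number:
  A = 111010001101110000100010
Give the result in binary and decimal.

Logical shift right by 6: drop the bottom 6 bit(s), prepend 6 zero(s) on the left.
  111010001101110000100010  ->  keep [111010001101110000], discard [100010], prepend 000000
= 000000111010001101110000

Answer: 000000111010001101110000 (238448)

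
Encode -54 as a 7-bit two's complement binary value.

1. Binary of +54:  0110110
2. Invert bits:     1001001
3. Add 1:           1001010

Answer: 1001010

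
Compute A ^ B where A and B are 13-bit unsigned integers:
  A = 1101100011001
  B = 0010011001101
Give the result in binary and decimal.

Apply ^ to each column (1 where bits differ):
  1101100011001
^ 0010011001101
---------------
  1111111010100

Answer: 1111111010100 (8148)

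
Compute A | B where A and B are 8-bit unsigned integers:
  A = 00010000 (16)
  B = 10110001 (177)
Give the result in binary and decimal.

Apply | to each column (1 where either bit is 1):
  00010000
| 10110001
----------
  10110001

Answer: 10110001 (177)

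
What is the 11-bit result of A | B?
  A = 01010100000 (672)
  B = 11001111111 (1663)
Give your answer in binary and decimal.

Apply | to each column (1 where either bit is 1):
  01010100000
| 11001111111
-------------
  11011111111

Answer: 11011111111 (1791)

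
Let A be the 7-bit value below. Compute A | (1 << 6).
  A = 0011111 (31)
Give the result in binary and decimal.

Mask = 1 << 6 = 1000000
Bit 6 of A is 0, so OR-ing with the mask flips it to 1.
  0011111
| 1000000
---------
  1011111

Answer: 1011111 (95)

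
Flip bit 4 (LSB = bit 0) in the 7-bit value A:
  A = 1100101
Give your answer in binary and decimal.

Mask = 1 << 4 = 0010000
Bit 4 of A is 0; XOR with the mask flips it to 1.
  1100101
^ 0010000
---------
  1110101

Answer: 1110101 (117)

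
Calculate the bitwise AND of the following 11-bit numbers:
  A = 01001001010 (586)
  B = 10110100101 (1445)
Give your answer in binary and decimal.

Apply & to each column (1 only where both bits are 1):
  01001001010
& 10110100101
-------------
  00000000000

Answer: 00000000000 (0)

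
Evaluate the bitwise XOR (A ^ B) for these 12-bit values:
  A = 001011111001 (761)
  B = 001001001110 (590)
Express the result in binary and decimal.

Apply ^ to each column (1 where bits differ):
  001011111001
^ 001001001110
--------------
  000010110111

Answer: 000010110111 (183)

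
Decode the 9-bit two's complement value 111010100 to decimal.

MSB is 1, so the value is negative. Find the magnitude:
1. Invert bits:  000101011
2. Add 1:        000101100  = 44
3. Apply sign:   -44

Answer: -44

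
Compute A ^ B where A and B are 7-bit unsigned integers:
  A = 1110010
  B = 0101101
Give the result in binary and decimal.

Apply ^ to each column (1 where bits differ):
  1110010
^ 0101101
---------
  1011111

Answer: 1011111 (95)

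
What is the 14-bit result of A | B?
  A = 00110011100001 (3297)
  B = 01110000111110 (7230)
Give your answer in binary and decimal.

Apply | to each column (1 where either bit is 1):
  00110011100001
| 01110000111110
----------------
  01110011111111

Answer: 01110011111111 (7423)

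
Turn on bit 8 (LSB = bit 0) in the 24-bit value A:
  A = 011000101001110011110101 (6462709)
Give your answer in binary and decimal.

Mask = 1 << 8 = 000000000000000100000000
Bit 8 of A is 0, so OR-ing with the mask flips it to 1.
  011000101001110011110101
| 000000000000000100000000
--------------------------
  011000101001110111110101

Answer: 011000101001110111110101 (6462965)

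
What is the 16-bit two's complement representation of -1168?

1. Binary of +1168:  0000010010010000
2. Invert bits:     1111101101101111
3. Add 1:           1111101101110000

Answer: 1111101101110000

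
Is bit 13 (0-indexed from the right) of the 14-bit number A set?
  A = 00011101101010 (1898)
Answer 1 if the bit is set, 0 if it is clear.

Bit 13 is the 14th from the right.
  00011101101010
  ^
That bit is 0.

Answer: 0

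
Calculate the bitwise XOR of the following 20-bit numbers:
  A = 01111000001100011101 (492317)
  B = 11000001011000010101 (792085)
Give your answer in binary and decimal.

Apply ^ to each column (1 where bits differ):
  01111000001100011101
^ 11000001011000010101
----------------------
  10111001010100001000

Answer: 10111001010100001000 (759048)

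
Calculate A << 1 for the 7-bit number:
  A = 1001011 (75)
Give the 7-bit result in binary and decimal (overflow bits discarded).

Shift left by 1: drop the top 1 bit(s), append 1 zero(s) on the right.
  1001011  ->  discard [1], keep [001011], append 0
= 0010110

Answer: 0010110 (22)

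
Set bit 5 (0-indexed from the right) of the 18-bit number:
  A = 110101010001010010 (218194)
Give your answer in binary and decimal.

Mask = 1 << 5 = 000000000000100000
Bit 5 of A is 0, so OR-ing with the mask flips it to 1.
  110101010001010010
| 000000000000100000
--------------------
  110101010001110010

Answer: 110101010001110010 (218226)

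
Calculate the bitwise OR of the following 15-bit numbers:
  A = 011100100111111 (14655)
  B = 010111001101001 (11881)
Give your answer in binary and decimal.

Apply | to each column (1 where either bit is 1):
  011100100111111
| 010111001101001
-----------------
  011111101111111

Answer: 011111101111111 (16255)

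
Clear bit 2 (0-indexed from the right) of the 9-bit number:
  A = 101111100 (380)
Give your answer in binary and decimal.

Mask = ~(1 << 2) = 111111011
Bit 2 of A is 1, so AND-ing with the mask clears it to 0.
  101111100
& 111111011
-----------
  101111000

Answer: 101111000 (376)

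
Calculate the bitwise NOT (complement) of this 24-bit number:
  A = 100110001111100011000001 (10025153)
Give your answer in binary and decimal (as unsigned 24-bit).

Flip each bit (0->1, 1->0):
  100110001111100011000001
  011001110000011100111110

Answer: 011001110000011100111110 (6752062)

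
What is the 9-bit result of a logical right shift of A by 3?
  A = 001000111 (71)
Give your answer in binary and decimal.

Logical shift right by 3: drop the bottom 3 bit(s), prepend 3 zero(s) on the left.
  001000111  ->  keep [001000], discard [111], prepend 000
= 000001000

Answer: 000001000 (8)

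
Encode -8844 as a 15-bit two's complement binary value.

1. Binary of +8844:  010001010001100
2. Invert bits:     101110101110011
3. Add 1:           101110101110100

Answer: 101110101110100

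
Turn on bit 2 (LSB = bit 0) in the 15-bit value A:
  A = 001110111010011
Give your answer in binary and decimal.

Mask = 1 << 2 = 000000000000100
Bit 2 of A is 0, so OR-ing with the mask flips it to 1.
  001110111010011
| 000000000000100
-----------------
  001110111010111

Answer: 001110111010111 (7639)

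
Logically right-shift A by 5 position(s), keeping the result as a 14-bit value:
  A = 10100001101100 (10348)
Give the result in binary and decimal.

Logical shift right by 5: drop the bottom 5 bit(s), prepend 5 zero(s) on the left.
  10100001101100  ->  keep [101000011], discard [01100], prepend 00000
= 00000101000011

Answer: 00000101000011 (323)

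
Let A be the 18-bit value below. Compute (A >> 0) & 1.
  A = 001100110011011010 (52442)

Bit 0 is the 1st from the right.
  001100110011011010
                   ^
That bit is 0.

Answer: 0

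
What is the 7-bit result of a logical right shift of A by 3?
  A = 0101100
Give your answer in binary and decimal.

Logical shift right by 3: drop the bottom 3 bit(s), prepend 3 zero(s) on the left.
  0101100  ->  keep [0101], discard [100], prepend 000
= 0000101

Answer: 0000101 (5)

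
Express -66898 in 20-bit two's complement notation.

1. Binary of +66898:  00010000010101010010
2. Invert bits:     11101111101010101101
3. Add 1:           11101111101010101110

Answer: 11101111101010101110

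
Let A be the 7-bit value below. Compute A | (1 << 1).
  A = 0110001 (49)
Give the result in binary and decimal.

Mask = 1 << 1 = 0000010
Bit 1 of A is 0, so OR-ing with the mask flips it to 1.
  0110001
| 0000010
---------
  0110011

Answer: 0110011 (51)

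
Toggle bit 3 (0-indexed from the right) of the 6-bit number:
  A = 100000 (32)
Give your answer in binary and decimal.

Mask = 1 << 3 = 001000
Bit 3 of A is 0; XOR with the mask flips it to 1.
  100000
^ 001000
--------
  101000

Answer: 101000 (40)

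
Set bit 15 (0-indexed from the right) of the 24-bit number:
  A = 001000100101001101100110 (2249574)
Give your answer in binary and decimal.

Mask = 1 << 15 = 000000001000000000000000
Bit 15 of A is 0, so OR-ing with the mask flips it to 1.
  001000100101001101100110
| 000000001000000000000000
--------------------------
  001000101101001101100110

Answer: 001000101101001101100110 (2282342)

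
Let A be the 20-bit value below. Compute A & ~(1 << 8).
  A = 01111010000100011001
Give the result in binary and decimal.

Mask = ~(1 << 8) = 11111111111011111111
Bit 8 of A is 1, so AND-ing with the mask clears it to 0.
  01111010000100011001
& 11111111111011111111
----------------------
  01111010000000011001

Answer: 01111010000000011001 (499737)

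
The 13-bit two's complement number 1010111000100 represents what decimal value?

MSB is 1, so the value is negative. Find the magnitude:
1. Invert bits:  0101000111011
2. Add 1:        0101000111100  = 2620
3. Apply sign:   -2620

Answer: -2620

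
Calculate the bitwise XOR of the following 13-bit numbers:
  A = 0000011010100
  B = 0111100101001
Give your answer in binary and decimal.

Apply ^ to each column (1 where bits differ):
  0000011010100
^ 0111100101001
---------------
  0111111111101

Answer: 0111111111101 (4093)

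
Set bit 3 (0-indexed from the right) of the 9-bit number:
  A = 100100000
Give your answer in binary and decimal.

Mask = 1 << 3 = 000001000
Bit 3 of A is 0, so OR-ing with the mask flips it to 1.
  100100000
| 000001000
-----------
  100101000

Answer: 100101000 (296)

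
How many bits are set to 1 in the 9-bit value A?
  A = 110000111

110000111
1-bits at positions (from bit 0 = LSB): 0, 1, 2, 7, 8
Count = 5

Answer: 5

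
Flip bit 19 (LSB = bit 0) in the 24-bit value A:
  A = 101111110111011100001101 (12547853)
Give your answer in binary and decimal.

Mask = 1 << 19 = 000010000000000000000000
Bit 19 of A is 1; XOR with the mask flips it to 0.
  101111110111011100001101
^ 000010000000000000000000
--------------------------
  101101110111011100001101

Answer: 101101110111011100001101 (12023565)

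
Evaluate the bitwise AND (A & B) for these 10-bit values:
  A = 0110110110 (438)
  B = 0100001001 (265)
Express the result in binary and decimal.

Apply & to each column (1 only where both bits are 1):
  0110110110
& 0100001001
------------
  0100000000

Answer: 0100000000 (256)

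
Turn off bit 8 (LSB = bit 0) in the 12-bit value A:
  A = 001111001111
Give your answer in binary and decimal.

Mask = ~(1 << 8) = 111011111111
Bit 8 of A is 1, so AND-ing with the mask clears it to 0.
  001111001111
& 111011111111
--------------
  001011001111

Answer: 001011001111 (719)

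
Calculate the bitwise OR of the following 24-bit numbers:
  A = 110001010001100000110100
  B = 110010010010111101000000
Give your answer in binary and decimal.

Apply | to each column (1 where either bit is 1):
  110001010001100000110100
| 110010010010111101000000
--------------------------
  110011010011111101110100

Answer: 110011010011111101110100 (13451124)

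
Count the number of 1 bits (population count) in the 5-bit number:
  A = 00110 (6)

00110
1-bits at positions (from bit 0 = LSB): 1, 2
Count = 2

Answer: 2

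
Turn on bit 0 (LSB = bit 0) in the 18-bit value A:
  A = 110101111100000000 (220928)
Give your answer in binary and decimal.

Mask = 1 << 0 = 000000000000000001
Bit 0 of A is 0, so OR-ing with the mask flips it to 1.
  110101111100000000
| 000000000000000001
--------------------
  110101111100000001

Answer: 110101111100000001 (220929)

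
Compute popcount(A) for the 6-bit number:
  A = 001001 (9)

001001
1-bits at positions (from bit 0 = LSB): 0, 3
Count = 2

Answer: 2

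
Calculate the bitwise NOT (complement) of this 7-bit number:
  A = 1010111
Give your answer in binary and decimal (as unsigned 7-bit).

Flip each bit (0->1, 1->0):
  1010111
  0101000

Answer: 0101000 (40)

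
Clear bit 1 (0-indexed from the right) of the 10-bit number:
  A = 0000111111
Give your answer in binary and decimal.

Mask = ~(1 << 1) = 1111111101
Bit 1 of A is 1, so AND-ing with the mask clears it to 0.
  0000111111
& 1111111101
------------
  0000111101

Answer: 0000111101 (61)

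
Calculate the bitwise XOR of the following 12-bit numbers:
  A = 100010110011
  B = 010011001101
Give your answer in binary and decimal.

Apply ^ to each column (1 where bits differ):
  100010110011
^ 010011001101
--------------
  110001111110

Answer: 110001111110 (3198)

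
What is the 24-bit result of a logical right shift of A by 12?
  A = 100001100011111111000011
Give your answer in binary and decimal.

Logical shift right by 12: drop the bottom 12 bit(s), prepend 12 zero(s) on the left.
  100001100011111111000011  ->  keep [100001100011], discard [111111000011], prepend 000000000000
= 000000000000100001100011

Answer: 000000000000100001100011 (2147)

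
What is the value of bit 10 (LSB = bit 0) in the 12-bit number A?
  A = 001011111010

Bit 10 is the 11th from the right.
  001011111010
   ^
That bit is 0.

Answer: 0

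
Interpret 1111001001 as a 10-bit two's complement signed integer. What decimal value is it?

MSB is 1, so the value is negative. Find the magnitude:
1. Invert bits:  0000110110
2. Add 1:        0000110111  = 55
3. Apply sign:   -55

Answer: -55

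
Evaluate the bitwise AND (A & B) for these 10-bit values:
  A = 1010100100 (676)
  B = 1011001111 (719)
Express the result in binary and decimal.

Apply & to each column (1 only where both bits are 1):
  1010100100
& 1011001111
------------
  1010000100

Answer: 1010000100 (644)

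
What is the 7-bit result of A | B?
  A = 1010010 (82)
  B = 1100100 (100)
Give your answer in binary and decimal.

Apply | to each column (1 where either bit is 1):
  1010010
| 1100100
---------
  1110110

Answer: 1110110 (118)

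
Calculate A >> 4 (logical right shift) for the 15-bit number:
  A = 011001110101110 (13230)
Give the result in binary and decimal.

Logical shift right by 4: drop the bottom 4 bit(s), prepend 4 zero(s) on the left.
  011001110101110  ->  keep [01100111010], discard [1110], prepend 0000
= 000001100111010

Answer: 000001100111010 (826)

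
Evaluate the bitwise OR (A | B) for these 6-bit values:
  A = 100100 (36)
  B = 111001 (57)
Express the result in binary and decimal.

Apply | to each column (1 where either bit is 1):
  100100
| 111001
--------
  111101

Answer: 111101 (61)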